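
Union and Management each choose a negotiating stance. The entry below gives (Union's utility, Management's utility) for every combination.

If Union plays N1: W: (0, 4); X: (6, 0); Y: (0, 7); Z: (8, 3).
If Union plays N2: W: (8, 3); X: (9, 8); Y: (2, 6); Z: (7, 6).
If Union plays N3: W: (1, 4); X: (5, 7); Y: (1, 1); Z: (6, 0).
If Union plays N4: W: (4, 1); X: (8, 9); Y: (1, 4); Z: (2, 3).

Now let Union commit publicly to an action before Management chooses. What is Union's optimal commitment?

N2

Solve by backward induction (Union leads).
- N1: BR = Y, leader payoff 0.
- N2: BR = X, leader payoff 9.
- N3: BR = X, leader payoff 5.
- N4: BR = X, leader payoff 8.
Union's induced payoffs are 0, 9, 5, 8, so Union commits to N2. Subgame-perfect outcome: (N2, X) with payoffs (9, 8).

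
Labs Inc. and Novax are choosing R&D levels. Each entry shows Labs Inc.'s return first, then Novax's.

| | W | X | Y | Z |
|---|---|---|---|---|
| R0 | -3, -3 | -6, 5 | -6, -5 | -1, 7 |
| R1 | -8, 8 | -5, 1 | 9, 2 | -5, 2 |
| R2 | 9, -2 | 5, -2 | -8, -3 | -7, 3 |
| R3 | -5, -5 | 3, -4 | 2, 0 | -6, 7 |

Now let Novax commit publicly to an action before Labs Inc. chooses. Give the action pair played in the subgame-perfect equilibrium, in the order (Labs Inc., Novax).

Backward induction with Novax moving first.
- W: Labs Inc. compares -3, -8, 9, -5 and picks R2; Novax would get -2.
- X: Labs Inc. compares -6, -5, 5, 3 and picks R2; Novax would get -2.
- Y: Labs Inc. compares -6, 9, -8, 2 and picks R1; Novax would get 2.
- Z: Labs Inc. compares -1, -5, -7, -6 and picks R0; Novax would get 7.
Among -2, -2, 2, 7, the best is 7 at Z. Subgame-perfect outcome: (R0, Z) with payoffs (-1, 7).

(R0, Z)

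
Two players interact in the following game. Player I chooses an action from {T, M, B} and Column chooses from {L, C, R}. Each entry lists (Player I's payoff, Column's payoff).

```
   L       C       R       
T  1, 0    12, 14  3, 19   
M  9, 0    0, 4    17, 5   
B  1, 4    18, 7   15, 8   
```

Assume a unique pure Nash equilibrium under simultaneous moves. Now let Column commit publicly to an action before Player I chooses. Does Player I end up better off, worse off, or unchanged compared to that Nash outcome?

better off

Backward induction with Column moving first.
- L → Player I plays M (best of 1, 9, 1); Column gets 0.
- C → Player I plays B (best of 12, 0, 18); Column gets 7.
- R → Player I plays M (best of 3, 17, 15); Column gets 5.
Maximizing over 0, 7, 5, Column chooses C. Subgame-perfect outcome: (B, C) with payoffs (18, 7).
Under simultaneous play:
Player I's best replies: L→M; C→B; R→M.
Column's best replies: T→R; M→R; B→R.
The unique mutual best reply is (M, R), giving (17, 5).
Player I earns 18 sequentially versus 17 at the Nash outcome: better off.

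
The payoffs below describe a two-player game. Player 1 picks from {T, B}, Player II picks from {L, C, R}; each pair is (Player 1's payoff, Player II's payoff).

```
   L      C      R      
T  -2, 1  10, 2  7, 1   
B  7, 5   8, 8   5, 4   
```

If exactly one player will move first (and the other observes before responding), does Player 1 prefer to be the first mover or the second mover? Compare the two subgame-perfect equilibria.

If Player 1 leads: Player II's best replies are T→C, B→C; Player 1's induced payoffs 10, 8; outcome (T, C), payoffs (10, 2).
If Player II leads: Player 1's best replies are L→B, C→T, R→T; Player II's induced payoffs 5, 2, 1; outcome (B, L), payoffs (7, 5).
Player 1 gets 10 moving first and 7 moving second, so Player 1 prefers to move first.

first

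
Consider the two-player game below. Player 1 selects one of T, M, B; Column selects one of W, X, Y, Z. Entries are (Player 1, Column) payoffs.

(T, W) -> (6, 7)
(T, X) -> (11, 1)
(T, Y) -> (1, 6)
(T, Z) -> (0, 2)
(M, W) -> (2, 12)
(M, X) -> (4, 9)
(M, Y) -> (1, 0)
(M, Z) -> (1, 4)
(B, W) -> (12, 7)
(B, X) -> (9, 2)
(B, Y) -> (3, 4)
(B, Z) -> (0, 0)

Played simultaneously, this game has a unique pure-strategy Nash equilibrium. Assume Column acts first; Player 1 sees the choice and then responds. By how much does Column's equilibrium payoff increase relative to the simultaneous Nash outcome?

Solve by backward induction (Column leads).
- W: BR = B, leader payoff 7.
- X: BR = T, leader payoff 1.
- Y: BR = B, leader payoff 4.
- Z: BR = M, leader payoff 4.
Maximizing over 7, 1, 4, 4, Column chooses W. Subgame-perfect outcome: (B, W) with payoffs (12, 7).
Now find the simultaneous Nash equilibrium.
Player 1's best replies: W→B; X→T; Y→B; Z→M.
Column's best replies: T→W; M→W; B→W.
Only (B, W) has each player best-responding; Nash payoffs (12, 7).
Column's commitment gain: 7 − 7 = 0.

0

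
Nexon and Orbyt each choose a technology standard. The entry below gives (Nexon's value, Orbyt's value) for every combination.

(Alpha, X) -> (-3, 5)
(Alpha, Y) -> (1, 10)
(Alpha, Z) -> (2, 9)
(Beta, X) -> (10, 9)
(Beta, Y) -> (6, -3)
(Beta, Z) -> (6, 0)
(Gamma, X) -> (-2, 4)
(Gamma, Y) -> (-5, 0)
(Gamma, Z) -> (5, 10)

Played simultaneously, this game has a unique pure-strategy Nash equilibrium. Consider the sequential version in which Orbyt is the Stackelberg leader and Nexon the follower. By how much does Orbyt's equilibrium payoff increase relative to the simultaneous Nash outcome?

Solve by backward induction (Orbyt leads).
- X → Nexon plays Beta (best of -3, 10, -2); Orbyt gets 9.
- Y → Nexon plays Beta (best of 1, 6, -5); Orbyt gets -3.
- Z → Nexon plays Beta (best of 2, 6, 5); Orbyt gets 0.
Orbyt's induced payoffs are 9, -3, 0, so Orbyt commits to X. Subgame-perfect outcome: (Beta, X) with payoffs (10, 9).
Now find the simultaneous Nash equilibrium.
Nexon's best replies: X→Beta; Y→Beta; Z→Beta.
Orbyt's best replies: Alpha→Y; Beta→X; Gamma→Z.
Only (Beta, X) has each player best-responding; Nash payoffs (10, 9).
Orbyt's commitment gain: 9 − 9 = 0.

0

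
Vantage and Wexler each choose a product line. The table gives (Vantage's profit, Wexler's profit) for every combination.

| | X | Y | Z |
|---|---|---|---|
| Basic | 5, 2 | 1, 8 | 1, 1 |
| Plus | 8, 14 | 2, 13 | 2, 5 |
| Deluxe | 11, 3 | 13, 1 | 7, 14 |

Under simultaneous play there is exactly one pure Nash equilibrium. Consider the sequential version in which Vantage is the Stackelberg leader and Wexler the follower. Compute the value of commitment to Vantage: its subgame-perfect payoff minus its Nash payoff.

Backward induction with Vantage moving first.
- Basic → Wexler plays Y (best of 2, 8, 1); Vantage gets 1.
- Plus → Wexler plays X (best of 14, 13, 5); Vantage gets 8.
- Deluxe → Wexler plays Z (best of 3, 1, 14); Vantage gets 7.
Maximizing over 1, 8, 7, Vantage chooses Plus. Subgame-perfect outcome: (Plus, X) with payoffs (8, 14).
For the simultaneous game, intersect best replies.
Vantage's best replies: X→Deluxe; Y→Deluxe; Z→Deluxe.
Wexler's best replies: Basic→Y; Plus→X; Deluxe→Z.
The unique mutual best reply is (Deluxe, Z), giving (7, 14).
Vantage's commitment gain: 8 − 7 = 1.

1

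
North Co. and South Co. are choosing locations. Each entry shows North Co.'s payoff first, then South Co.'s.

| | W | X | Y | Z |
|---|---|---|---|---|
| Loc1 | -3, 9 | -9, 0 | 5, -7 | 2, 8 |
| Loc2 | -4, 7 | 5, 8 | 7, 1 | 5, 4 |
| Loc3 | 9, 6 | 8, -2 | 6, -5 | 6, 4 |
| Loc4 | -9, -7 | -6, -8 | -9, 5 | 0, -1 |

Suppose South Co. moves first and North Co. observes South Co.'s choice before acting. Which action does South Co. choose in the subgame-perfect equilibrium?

W

North Co. best-responds to each possible South Co. move:
- W: BR = Loc3, leader payoff 6.
- X: BR = Loc3, leader payoff -2.
- Y: BR = Loc2, leader payoff 1.
- Z: BR = Loc3, leader payoff 4.
Maximizing over 6, -2, 1, 4, South Co. chooses W. Subgame-perfect outcome: (Loc3, W) with payoffs (9, 6).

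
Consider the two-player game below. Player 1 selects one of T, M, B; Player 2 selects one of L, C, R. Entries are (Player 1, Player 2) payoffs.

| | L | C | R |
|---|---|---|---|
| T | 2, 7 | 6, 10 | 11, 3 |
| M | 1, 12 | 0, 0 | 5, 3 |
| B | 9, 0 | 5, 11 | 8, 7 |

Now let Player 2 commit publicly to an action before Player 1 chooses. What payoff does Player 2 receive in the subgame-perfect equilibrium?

10

Backward induction with Player 2 moving first.
- L: BR = B, leader payoff 0.
- C: BR = T, leader payoff 10.
- R: BR = T, leader payoff 3.
Among 0, 10, 3, the best is 10 at C. Subgame-perfect outcome: (T, C) with payoffs (6, 10).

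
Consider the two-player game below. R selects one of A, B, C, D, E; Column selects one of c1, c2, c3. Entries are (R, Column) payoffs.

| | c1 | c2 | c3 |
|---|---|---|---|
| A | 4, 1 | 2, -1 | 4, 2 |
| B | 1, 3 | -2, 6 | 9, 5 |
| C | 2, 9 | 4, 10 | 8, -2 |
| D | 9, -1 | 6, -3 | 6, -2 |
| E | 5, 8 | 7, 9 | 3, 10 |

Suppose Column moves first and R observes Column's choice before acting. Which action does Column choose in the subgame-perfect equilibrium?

c2

Work backward from R's decision.
- c1: R compares 4, 1, 2, 9, 5 and picks D; Column would get -1.
- c2: R compares 2, -2, 4, 6, 7 and picks E; Column would get 9.
- c3: R compares 4, 9, 8, 6, 3 and picks B; Column would get 5.
Maximizing over -1, 9, 5, Column chooses c2. Subgame-perfect outcome: (E, c2) with payoffs (7, 9).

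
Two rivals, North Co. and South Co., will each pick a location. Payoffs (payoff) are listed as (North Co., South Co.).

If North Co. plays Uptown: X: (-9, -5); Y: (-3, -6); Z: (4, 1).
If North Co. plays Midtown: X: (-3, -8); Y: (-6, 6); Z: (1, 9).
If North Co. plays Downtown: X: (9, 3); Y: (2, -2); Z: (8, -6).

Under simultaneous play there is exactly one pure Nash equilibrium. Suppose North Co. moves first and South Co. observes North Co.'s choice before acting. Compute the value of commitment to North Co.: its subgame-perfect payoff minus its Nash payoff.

Work backward from South Co.'s decision.
- Uptown → South Co. plays Z (best of -5, -6, 1); North Co. gets 4.
- Midtown → South Co. plays Z (best of -8, 6, 9); North Co. gets 1.
- Downtown → South Co. plays X (best of 3, -2, -6); North Co. gets 9.
Among 4, 1, 9, the best is 9 at Downtown. Subgame-perfect outcome: (Downtown, X) with payoffs (9, 3).
Now find the simultaneous Nash equilibrium.
North Co.'s best replies: X→Downtown; Y→Downtown; Z→Downtown.
South Co.'s best replies: Uptown→Z; Midtown→Z; Downtown→X.
Only (Downtown, X) has each player best-responding; Nash payoffs (9, 3).
North Co.'s commitment gain: 9 − 9 = 0.

0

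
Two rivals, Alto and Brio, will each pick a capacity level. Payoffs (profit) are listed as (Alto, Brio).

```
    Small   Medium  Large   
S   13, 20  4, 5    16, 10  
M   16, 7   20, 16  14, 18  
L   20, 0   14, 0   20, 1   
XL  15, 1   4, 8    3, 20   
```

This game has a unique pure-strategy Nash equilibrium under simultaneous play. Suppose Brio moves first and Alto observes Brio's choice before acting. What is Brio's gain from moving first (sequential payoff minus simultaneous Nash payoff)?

Solve by backward induction (Brio leads).
- Small: BR = L, leader payoff 0.
- Medium: BR = M, leader payoff 16.
- Large: BR = L, leader payoff 1.
Brio's induced payoffs are 0, 16, 1, so Brio commits to Medium. Subgame-perfect outcome: (M, Medium) with payoffs (20, 16).
For the simultaneous game, intersect best replies.
Alto's best replies: Small→L; Medium→M; Large→L.
Brio's best replies: S→Small; M→Large; L→Large; XL→Large.
Only (L, Large) has each player best-responding; Nash payoffs (20, 1).
Brio's commitment gain: 16 − 1 = 15.

15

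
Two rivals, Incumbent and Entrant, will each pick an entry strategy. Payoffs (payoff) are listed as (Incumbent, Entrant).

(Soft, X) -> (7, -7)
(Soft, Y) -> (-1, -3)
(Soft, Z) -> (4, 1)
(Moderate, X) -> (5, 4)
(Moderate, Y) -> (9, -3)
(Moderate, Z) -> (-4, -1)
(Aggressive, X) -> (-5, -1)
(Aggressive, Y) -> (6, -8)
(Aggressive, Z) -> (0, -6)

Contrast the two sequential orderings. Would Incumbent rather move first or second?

If Incumbent leads: Entrant's best replies are Soft→Z, Moderate→X, Aggressive→X; Incumbent's induced payoffs 4, 5, -5; outcome (Moderate, X), payoffs (5, 4).
If Entrant leads: Incumbent's best replies are X→Soft, Y→Moderate, Z→Soft; Entrant's induced payoffs -7, -3, 1; outcome (Soft, Z), payoffs (4, 1).
Incumbent gets 5 moving first and 4 moving second, so Incumbent prefers to move first.

first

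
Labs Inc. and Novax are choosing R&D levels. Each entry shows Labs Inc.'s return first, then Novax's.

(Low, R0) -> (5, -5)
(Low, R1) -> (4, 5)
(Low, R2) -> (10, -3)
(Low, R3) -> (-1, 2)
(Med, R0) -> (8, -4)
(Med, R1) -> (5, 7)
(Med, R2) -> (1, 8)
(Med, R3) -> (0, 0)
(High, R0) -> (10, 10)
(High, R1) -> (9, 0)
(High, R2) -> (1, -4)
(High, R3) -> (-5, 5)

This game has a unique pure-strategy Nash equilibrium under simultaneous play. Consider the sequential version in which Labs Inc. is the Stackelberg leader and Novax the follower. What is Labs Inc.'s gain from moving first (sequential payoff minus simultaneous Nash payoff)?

0

Solve by backward induction (Labs Inc. leads).
- Low: Novax compares -5, 5, -3, 2 and picks R1; Labs Inc. would get 4.
- Med: Novax compares -4, 7, 8, 0 and picks R2; Labs Inc. would get 1.
- High: Novax compares 10, 0, -4, 5 and picks R0; Labs Inc. would get 10.
Maximizing over 4, 1, 10, Labs Inc. chooses High. Subgame-perfect outcome: (High, R0) with payoffs (10, 10).
Now find the simultaneous Nash equilibrium.
Labs Inc.'s best replies: R0→High; R1→High; R2→Low; R3→Med.
Novax's best replies: Low→R1; Med→R2; High→R0.
The unique mutual best reply is (High, R0), giving (10, 10).
Labs Inc.'s commitment gain: 10 − 10 = 0.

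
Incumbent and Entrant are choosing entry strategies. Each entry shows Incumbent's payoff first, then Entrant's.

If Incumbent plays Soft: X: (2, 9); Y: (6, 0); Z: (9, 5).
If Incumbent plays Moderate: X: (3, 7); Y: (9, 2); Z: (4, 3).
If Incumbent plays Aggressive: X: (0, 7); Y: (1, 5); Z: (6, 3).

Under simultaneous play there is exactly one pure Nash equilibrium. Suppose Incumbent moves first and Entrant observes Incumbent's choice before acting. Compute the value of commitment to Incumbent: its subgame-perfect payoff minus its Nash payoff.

Backward induction with Incumbent moving first.
- Soft: Entrant compares 9, 0, 5 and picks X; Incumbent would get 2.
- Moderate: Entrant compares 7, 2, 3 and picks X; Incumbent would get 3.
- Aggressive: Entrant compares 7, 5, 3 and picks X; Incumbent would get 0.
Maximizing over 2, 3, 0, Incumbent chooses Moderate. Subgame-perfect outcome: (Moderate, X) with payoffs (3, 7).
For the simultaneous game, intersect best replies.
Incumbent's best replies: X→Moderate; Y→Moderate; Z→Soft.
Entrant's best replies: Soft→X; Moderate→X; Aggressive→X.
Only (Moderate, X) has each player best-responding; Nash payoffs (3, 7).
Incumbent's commitment gain: 3 − 3 = 0.

0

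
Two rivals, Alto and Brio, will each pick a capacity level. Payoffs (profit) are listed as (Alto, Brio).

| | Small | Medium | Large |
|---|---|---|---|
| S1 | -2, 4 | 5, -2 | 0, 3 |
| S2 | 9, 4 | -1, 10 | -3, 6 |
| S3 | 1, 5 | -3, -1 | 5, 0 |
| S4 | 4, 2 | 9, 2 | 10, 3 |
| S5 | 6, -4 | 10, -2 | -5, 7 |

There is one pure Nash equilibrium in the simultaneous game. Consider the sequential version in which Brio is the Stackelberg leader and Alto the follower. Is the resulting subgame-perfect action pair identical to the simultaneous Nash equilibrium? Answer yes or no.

no

Solve by backward induction (Brio leads).
- Small → Alto plays S2 (best of -2, 9, 1, 4, 6); Brio gets 4.
- Medium → Alto plays S5 (best of 5, -1, -3, 9, 10); Brio gets -2.
- Large → Alto plays S4 (best of 0, -3, 5, 10, -5); Brio gets 3.
Maximizing over 4, -2, 3, Brio chooses Small. Subgame-perfect outcome: (S2, Small) with payoffs (9, 4).
For the simultaneous game, intersect best replies.
Alto's best replies: Small→S2; Medium→S5; Large→S4.
Brio's best replies: S1→Small; S2→Medium; S3→Small; S4→Large; S5→Large.
Only (S4, Large) has each player best-responding; Nash payoffs (10, 3).
Sequential outcome (S2, Small) differs from the Nash profile (S4, Large).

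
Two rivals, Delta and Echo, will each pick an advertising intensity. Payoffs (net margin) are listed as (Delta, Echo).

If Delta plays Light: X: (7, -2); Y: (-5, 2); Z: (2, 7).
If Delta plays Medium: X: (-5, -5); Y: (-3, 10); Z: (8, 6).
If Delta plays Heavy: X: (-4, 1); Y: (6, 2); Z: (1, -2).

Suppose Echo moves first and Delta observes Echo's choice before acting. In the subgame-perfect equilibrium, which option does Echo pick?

Z

Backward induction with Echo moving first.
- X: Delta compares 7, -5, -4 and picks Light; Echo would get -2.
- Y: Delta compares -5, -3, 6 and picks Heavy; Echo would get 2.
- Z: Delta compares 2, 8, 1 and picks Medium; Echo would get 6.
Maximizing over -2, 2, 6, Echo chooses Z. Subgame-perfect outcome: (Medium, Z) with payoffs (8, 6).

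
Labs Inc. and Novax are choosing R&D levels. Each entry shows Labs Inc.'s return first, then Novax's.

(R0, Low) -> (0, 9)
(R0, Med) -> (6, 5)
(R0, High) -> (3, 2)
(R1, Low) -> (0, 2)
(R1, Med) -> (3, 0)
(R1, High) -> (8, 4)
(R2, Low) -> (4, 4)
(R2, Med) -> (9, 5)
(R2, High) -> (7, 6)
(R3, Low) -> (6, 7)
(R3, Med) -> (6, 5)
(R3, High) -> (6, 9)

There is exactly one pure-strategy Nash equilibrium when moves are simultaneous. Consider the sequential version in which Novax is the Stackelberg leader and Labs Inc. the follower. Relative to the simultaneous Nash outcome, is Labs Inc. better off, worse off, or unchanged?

worse off

Backward induction with Novax moving first.
- Low → Labs Inc. plays R3 (best of 0, 0, 4, 6); Novax gets 7.
- Med → Labs Inc. plays R2 (best of 6, 3, 9, 6); Novax gets 5.
- High → Labs Inc. plays R1 (best of 3, 8, 7, 6); Novax gets 4.
Novax's induced payoffs are 7, 5, 4, so Novax commits to Low. Subgame-perfect outcome: (R3, Low) with payoffs (6, 7).
For the simultaneous game, intersect best replies.
Labs Inc.'s best replies: Low→R3; Med→R2; High→R1.
Novax's best replies: R0→Low; R1→High; R2→High; R3→High.
Only (R1, High) has each player best-responding; Nash payoffs (8, 4).
Labs Inc. earns 6 sequentially versus 8 at the Nash outcome: worse off.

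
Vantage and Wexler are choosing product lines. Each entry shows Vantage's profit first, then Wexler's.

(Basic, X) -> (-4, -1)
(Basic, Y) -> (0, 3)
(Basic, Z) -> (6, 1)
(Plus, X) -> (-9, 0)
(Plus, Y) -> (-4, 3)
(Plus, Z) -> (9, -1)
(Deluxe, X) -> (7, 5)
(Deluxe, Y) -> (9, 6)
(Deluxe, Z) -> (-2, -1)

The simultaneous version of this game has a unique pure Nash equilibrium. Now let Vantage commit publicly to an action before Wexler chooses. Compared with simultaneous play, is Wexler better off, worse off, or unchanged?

unchanged

Backward induction with Vantage moving first.
- Basic: Wexler compares -1, 3, 1 and picks Y; Vantage would get 0.
- Plus: Wexler compares 0, 3, -1 and picks Y; Vantage would get -4.
- Deluxe: Wexler compares 5, 6, -1 and picks Y; Vantage would get 9.
Among 0, -4, 9, the best is 9 at Deluxe. Subgame-perfect outcome: (Deluxe, Y) with payoffs (9, 6).
Under simultaneous play:
Vantage's best replies: X→Deluxe; Y→Deluxe; Z→Plus.
Wexler's best replies: Basic→Y; Plus→Y; Deluxe→Y.
The unique mutual best reply is (Deluxe, Y), giving (9, 6).
Wexler earns 6 sequentially versus 6 at the Nash outcome: unchanged.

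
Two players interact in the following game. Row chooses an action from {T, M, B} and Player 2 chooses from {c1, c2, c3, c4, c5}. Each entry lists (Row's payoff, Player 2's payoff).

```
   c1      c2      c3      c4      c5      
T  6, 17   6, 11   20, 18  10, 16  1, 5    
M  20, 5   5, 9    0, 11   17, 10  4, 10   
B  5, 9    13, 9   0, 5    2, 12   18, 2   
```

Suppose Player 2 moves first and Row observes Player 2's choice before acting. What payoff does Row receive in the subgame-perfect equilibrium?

Row best-responds to each possible Player 2 move:
- c1 → Row plays M (best of 6, 20, 5); Player 2 gets 5.
- c2 → Row plays B (best of 6, 5, 13); Player 2 gets 9.
- c3 → Row plays T (best of 20, 0, 0); Player 2 gets 18.
- c4 → Row plays M (best of 10, 17, 2); Player 2 gets 10.
- c5 → Row plays B (best of 1, 4, 18); Player 2 gets 2.
Maximizing over 5, 9, 18, 10, 2, Player 2 chooses c3. Subgame-perfect outcome: (T, c3) with payoffs (20, 18).

20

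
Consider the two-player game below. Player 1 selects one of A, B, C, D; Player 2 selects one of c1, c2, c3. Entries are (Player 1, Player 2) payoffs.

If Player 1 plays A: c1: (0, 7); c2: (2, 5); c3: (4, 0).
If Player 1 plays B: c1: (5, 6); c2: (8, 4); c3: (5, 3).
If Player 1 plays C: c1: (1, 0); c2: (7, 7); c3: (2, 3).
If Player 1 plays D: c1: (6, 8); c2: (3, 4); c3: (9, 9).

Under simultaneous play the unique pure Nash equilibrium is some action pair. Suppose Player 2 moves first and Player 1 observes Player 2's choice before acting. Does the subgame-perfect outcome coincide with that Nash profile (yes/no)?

yes

Player 1 best-responds to each possible Player 2 move:
- c1 → Player 1 plays D (best of 0, 5, 1, 6); Player 2 gets 8.
- c2 → Player 1 plays B (best of 2, 8, 7, 3); Player 2 gets 4.
- c3 → Player 1 plays D (best of 4, 5, 2, 9); Player 2 gets 9.
Among 8, 4, 9, the best is 9 at c3. Subgame-perfect outcome: (D, c3) with payoffs (9, 9).
Under simultaneous play:
Player 1's best replies: c1→D; c2→B; c3→D.
Player 2's best replies: A→c1; B→c1; C→c2; D→c3.
The unique mutual best reply is (D, c3), giving (9, 9).
Sequential outcome (D, c3) coincides with the Nash profile (D, c3).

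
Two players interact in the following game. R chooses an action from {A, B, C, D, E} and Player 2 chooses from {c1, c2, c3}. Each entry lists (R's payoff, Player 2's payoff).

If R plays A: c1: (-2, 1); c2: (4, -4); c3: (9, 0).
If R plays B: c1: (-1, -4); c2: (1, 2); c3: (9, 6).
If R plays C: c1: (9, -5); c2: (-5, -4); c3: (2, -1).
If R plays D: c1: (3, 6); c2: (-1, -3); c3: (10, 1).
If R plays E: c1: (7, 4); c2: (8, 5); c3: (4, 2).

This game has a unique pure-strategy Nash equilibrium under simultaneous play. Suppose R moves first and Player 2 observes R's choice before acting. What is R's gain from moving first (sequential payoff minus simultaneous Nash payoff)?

1

Backward induction with R moving first.
- A → Player 2 plays c1 (best of 1, -4, 0); R gets -2.
- B → Player 2 plays c3 (best of -4, 2, 6); R gets 9.
- C → Player 2 plays c3 (best of -5, -4, -1); R gets 2.
- D → Player 2 plays c1 (best of 6, -3, 1); R gets 3.
- E → Player 2 plays c2 (best of 4, 5, 2); R gets 8.
R's induced payoffs are -2, 9, 2, 3, 8, so R commits to B. Subgame-perfect outcome: (B, c3) with payoffs (9, 6).
For the simultaneous game, intersect best replies.
R's best replies: c1→C; c2→E; c3→D.
Player 2's best replies: A→c1; B→c3; C→c3; D→c1; E→c2.
Only (E, c2) has each player best-responding; Nash payoffs (8, 5).
R's commitment gain: 9 − 8 = 1.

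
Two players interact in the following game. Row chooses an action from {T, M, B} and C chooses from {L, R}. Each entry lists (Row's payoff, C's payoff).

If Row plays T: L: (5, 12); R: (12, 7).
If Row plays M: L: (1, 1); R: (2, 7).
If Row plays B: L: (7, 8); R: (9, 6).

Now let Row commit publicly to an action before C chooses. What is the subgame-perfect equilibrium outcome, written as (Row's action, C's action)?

(B, L)

C best-responds to each possible Row move:
- T: BR = L, leader payoff 5.
- M: BR = R, leader payoff 2.
- B: BR = L, leader payoff 7.
Maximizing over 5, 2, 7, Row chooses B. Subgame-perfect outcome: (B, L) with payoffs (7, 8).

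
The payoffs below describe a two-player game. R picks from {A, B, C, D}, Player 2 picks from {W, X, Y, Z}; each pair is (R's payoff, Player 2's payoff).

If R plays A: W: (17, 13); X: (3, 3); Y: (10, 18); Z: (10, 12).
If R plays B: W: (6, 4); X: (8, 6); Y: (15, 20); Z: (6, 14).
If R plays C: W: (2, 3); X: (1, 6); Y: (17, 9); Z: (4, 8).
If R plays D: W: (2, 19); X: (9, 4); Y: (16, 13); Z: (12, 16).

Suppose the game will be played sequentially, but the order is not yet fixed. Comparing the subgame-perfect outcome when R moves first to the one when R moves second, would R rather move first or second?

If R leads: Player 2's best replies are A→Y, B→Y, C→Y, D→W; R's induced payoffs 10, 15, 17, 2; outcome (C, Y), payoffs (17, 9).
If Player 2 leads: R's best replies are W→A, X→D, Y→C, Z→D; Player 2's induced payoffs 13, 4, 9, 16; outcome (D, Z), payoffs (12, 16).
R gets 17 moving first and 12 moving second, so R prefers to move first.

first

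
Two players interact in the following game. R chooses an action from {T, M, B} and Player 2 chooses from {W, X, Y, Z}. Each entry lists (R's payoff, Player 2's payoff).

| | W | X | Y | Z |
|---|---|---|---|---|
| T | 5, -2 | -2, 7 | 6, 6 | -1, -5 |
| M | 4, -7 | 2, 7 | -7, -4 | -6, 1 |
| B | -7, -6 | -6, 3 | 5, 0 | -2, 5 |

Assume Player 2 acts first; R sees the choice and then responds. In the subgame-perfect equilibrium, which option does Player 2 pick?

Backward induction with Player 2 moving first.
- W: BR = T, leader payoff -2.
- X: BR = M, leader payoff 7.
- Y: BR = T, leader payoff 6.
- Z: BR = T, leader payoff -5.
Among -2, 7, 6, -5, the best is 7 at X. Subgame-perfect outcome: (M, X) with payoffs (2, 7).

X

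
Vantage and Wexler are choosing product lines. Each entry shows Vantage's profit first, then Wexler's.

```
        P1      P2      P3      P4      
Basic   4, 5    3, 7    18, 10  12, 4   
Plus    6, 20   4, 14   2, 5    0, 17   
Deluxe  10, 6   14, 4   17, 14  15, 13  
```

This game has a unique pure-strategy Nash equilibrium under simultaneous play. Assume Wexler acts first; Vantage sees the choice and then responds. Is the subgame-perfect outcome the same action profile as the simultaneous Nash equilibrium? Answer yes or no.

no

Work backward from Vantage's decision.
- P1 → Vantage plays Deluxe (best of 4, 6, 10); Wexler gets 6.
- P2 → Vantage plays Deluxe (best of 3, 4, 14); Wexler gets 4.
- P3 → Vantage plays Basic (best of 18, 2, 17); Wexler gets 10.
- P4 → Vantage plays Deluxe (best of 12, 0, 15); Wexler gets 13.
Wexler's induced payoffs are 6, 4, 10, 13, so Wexler commits to P4. Subgame-perfect outcome: (Deluxe, P4) with payoffs (15, 13).
Now find the simultaneous Nash equilibrium.
Vantage's best replies: P1→Deluxe; P2→Deluxe; P3→Basic; P4→Deluxe.
Wexler's best replies: Basic→P3; Plus→P1; Deluxe→P3.
Only (Basic, P3) has each player best-responding; Nash payoffs (18, 10).
Sequential outcome (Deluxe, P4) differs from the Nash profile (Basic, P3).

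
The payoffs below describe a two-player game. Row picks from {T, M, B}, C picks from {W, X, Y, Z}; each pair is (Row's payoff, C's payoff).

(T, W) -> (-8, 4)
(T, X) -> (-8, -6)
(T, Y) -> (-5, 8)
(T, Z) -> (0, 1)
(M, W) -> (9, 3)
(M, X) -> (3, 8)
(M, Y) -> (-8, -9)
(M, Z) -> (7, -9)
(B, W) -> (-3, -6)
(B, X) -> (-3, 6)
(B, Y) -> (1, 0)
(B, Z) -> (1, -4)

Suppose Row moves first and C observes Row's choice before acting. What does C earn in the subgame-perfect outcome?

8

Backward induction with Row moving first.
- T: BR = Y, leader payoff -5.
- M: BR = X, leader payoff 3.
- B: BR = X, leader payoff -3.
Among -5, 3, -3, the best is 3 at M. Subgame-perfect outcome: (M, X) with payoffs (3, 8).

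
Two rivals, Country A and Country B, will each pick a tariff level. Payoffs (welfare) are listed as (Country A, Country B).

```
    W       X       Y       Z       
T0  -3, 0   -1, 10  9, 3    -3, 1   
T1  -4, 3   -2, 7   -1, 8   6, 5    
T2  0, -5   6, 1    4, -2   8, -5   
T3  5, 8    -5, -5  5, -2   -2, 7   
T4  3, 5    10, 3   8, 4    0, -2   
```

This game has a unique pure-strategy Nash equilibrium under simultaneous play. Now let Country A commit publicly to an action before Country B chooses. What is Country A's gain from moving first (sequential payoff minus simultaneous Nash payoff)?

Country B best-responds to each possible Country A move:
- T0 → Country B plays X (best of 0, 10, 3, 1); Country A gets -1.
- T1 → Country B plays Y (best of 3, 7, 8, 5); Country A gets -1.
- T2 → Country B plays X (best of -5, 1, -2, -5); Country A gets 6.
- T3 → Country B plays W (best of 8, -5, -2, 7); Country A gets 5.
- T4 → Country B plays W (best of 5, 3, 4, -2); Country A gets 3.
Among -1, -1, 6, 5, 3, the best is 6 at T2. Subgame-perfect outcome: (T2, X) with payoffs (6, 1).
For the simultaneous game, intersect best replies.
Country A's best replies: W→T3; X→T4; Y→T0; Z→T2.
Country B's best replies: T0→X; T1→Y; T2→X; T3→W; T4→W.
The unique mutual best reply is (T3, W), giving (5, 8).
Country A's commitment gain: 6 − 5 = 1.

1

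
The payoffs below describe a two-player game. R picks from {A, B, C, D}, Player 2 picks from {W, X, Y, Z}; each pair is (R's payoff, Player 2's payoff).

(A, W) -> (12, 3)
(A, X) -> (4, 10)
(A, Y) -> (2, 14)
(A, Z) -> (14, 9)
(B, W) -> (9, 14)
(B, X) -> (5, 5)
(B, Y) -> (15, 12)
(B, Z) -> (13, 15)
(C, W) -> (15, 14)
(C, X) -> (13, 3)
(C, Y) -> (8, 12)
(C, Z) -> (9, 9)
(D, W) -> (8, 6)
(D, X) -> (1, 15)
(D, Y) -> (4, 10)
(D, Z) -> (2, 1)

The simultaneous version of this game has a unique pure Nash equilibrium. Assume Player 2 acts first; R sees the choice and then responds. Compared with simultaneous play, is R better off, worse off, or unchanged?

Backward induction with Player 2 moving first.
- W → R plays C (best of 12, 9, 15, 8); Player 2 gets 14.
- X → R plays C (best of 4, 5, 13, 1); Player 2 gets 3.
- Y → R plays B (best of 2, 15, 8, 4); Player 2 gets 12.
- Z → R plays A (best of 14, 13, 9, 2); Player 2 gets 9.
Maximizing over 14, 3, 12, 9, Player 2 chooses W. Subgame-perfect outcome: (C, W) with payoffs (15, 14).
Now find the simultaneous Nash equilibrium.
R's best replies: W→C; X→C; Y→B; Z→A.
Player 2's best replies: A→Y; B→Z; C→W; D→X.
Only (C, W) has each player best-responding; Nash payoffs (15, 14).
R earns 15 sequentially versus 15 at the Nash outcome: unchanged.

unchanged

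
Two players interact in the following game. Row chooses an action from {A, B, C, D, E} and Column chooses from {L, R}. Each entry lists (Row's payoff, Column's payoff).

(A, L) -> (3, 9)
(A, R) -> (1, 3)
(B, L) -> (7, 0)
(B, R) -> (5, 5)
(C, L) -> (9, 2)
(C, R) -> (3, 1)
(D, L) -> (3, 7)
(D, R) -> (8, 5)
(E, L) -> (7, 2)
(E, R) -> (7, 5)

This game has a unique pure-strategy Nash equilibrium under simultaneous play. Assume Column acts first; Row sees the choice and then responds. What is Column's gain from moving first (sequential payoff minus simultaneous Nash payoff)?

Backward induction with Column moving first.
- L: BR = C, leader payoff 2.
- R: BR = D, leader payoff 5.
Among 2, 5, the best is 5 at R. Subgame-perfect outcome: (D, R) with payoffs (8, 5).
Now find the simultaneous Nash equilibrium.
Row's best replies: L→C; R→D.
Column's best replies: A→L; B→R; C→L; D→L; E→R.
Only (C, L) has each player best-responding; Nash payoffs (9, 2).
Column's commitment gain: 5 − 2 = 3.

3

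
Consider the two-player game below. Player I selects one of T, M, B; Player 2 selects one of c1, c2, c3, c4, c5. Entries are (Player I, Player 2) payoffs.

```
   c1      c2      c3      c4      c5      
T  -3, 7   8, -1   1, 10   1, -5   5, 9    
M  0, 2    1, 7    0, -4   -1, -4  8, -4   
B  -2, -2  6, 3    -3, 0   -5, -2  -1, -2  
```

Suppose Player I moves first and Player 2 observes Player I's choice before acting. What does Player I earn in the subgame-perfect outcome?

6

Player 2 best-responds to each possible Player I move:
- T → Player 2 plays c3 (best of 7, -1, 10, -5, 9); Player I gets 1.
- M → Player 2 plays c2 (best of 2, 7, -4, -4, -4); Player I gets 1.
- B → Player 2 plays c2 (best of -2, 3, 0, -2, -2); Player I gets 6.
Player I's induced payoffs are 1, 1, 6, so Player I commits to B. Subgame-perfect outcome: (B, c2) with payoffs (6, 3).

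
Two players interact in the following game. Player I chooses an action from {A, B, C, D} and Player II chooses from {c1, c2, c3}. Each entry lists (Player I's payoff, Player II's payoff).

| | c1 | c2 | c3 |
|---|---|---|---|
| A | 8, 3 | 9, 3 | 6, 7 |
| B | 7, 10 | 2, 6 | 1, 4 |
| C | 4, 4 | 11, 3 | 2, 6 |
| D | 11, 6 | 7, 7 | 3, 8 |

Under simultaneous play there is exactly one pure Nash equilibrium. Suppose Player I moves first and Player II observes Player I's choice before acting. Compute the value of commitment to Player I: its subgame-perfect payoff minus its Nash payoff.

Work backward from Player II's decision.
- A: Player II compares 3, 3, 7 and picks c3; Player I would get 6.
- B: Player II compares 10, 6, 4 and picks c1; Player I would get 7.
- C: Player II compares 4, 3, 6 and picks c3; Player I would get 2.
- D: Player II compares 6, 7, 8 and picks c3; Player I would get 3.
Player I's induced payoffs are 6, 7, 2, 3, so Player I commits to B. Subgame-perfect outcome: (B, c1) with payoffs (7, 10).
Under simultaneous play:
Player I's best replies: c1→D; c2→C; c3→A.
Player II's best replies: A→c3; B→c1; C→c3; D→c3.
The unique mutual best reply is (A, c3), giving (6, 7).
Player I's commitment gain: 7 − 6 = 1.

1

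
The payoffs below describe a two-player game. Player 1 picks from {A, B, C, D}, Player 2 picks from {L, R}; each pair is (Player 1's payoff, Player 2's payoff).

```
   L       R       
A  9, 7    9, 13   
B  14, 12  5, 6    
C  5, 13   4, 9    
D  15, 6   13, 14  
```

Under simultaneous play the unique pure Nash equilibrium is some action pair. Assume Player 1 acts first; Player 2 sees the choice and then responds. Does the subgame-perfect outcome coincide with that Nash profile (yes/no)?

no

Solve by backward induction (Player 1 leads).
- A: BR = R, leader payoff 9.
- B: BR = L, leader payoff 14.
- C: BR = L, leader payoff 5.
- D: BR = R, leader payoff 13.
Maximizing over 9, 14, 5, 13, Player 1 chooses B. Subgame-perfect outcome: (B, L) with payoffs (14, 12).
Under simultaneous play:
Player 1's best replies: L→D; R→D.
Player 2's best replies: A→R; B→L; C→L; D→R.
Only (D, R) has each player best-responding; Nash payoffs (13, 14).
Sequential outcome (B, L) differs from the Nash profile (D, R).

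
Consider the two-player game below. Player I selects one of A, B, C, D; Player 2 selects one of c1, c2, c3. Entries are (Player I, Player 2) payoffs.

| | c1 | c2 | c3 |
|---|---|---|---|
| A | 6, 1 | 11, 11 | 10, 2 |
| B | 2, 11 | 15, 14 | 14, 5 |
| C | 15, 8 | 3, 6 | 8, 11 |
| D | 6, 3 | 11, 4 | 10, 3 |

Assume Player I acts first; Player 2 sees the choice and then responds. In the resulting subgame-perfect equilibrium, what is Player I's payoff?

15

Work backward from Player 2's decision.
- A: Player 2 compares 1, 11, 2 and picks c2; Player I would get 11.
- B: Player 2 compares 11, 14, 5 and picks c2; Player I would get 15.
- C: Player 2 compares 8, 6, 11 and picks c3; Player I would get 8.
- D: Player 2 compares 3, 4, 3 and picks c2; Player I would get 11.
Among 11, 15, 8, 11, the best is 15 at B. Subgame-perfect outcome: (B, c2) with payoffs (15, 14).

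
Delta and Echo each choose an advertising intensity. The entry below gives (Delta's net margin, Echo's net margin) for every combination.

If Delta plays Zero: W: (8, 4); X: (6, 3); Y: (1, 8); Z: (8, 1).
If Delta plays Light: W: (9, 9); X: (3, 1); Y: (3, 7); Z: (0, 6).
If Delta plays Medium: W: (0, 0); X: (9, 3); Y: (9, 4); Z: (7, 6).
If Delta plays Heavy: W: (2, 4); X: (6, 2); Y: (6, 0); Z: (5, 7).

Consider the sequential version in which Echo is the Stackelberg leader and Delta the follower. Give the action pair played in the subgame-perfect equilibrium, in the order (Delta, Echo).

Work backward from Delta's decision.
- W: Delta compares 8, 9, 0, 2 and picks Light; Echo would get 9.
- X: Delta compares 6, 3, 9, 6 and picks Medium; Echo would get 3.
- Y: Delta compares 1, 3, 9, 6 and picks Medium; Echo would get 4.
- Z: Delta compares 8, 0, 7, 5 and picks Zero; Echo would get 1.
Among 9, 3, 4, 1, the best is 9 at W. Subgame-perfect outcome: (Light, W) with payoffs (9, 9).

(Light, W)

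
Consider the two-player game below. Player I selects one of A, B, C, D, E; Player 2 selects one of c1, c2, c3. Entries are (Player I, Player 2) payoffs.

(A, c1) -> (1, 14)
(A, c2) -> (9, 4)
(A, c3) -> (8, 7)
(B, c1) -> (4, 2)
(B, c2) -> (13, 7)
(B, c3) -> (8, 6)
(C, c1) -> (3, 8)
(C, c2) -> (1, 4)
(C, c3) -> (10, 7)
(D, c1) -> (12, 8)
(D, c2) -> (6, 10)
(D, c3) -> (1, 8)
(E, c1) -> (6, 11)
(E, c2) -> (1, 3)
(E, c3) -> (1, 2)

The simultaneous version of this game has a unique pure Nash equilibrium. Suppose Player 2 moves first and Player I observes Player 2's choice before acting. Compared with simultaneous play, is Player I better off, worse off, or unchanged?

worse off

Solve by backward induction (Player 2 leads).
- c1: Player I compares 1, 4, 3, 12, 6 and picks D; Player 2 would get 8.
- c2: Player I compares 9, 13, 1, 6, 1 and picks B; Player 2 would get 7.
- c3: Player I compares 8, 8, 10, 1, 1 and picks C; Player 2 would get 7.
Maximizing over 8, 7, 7, Player 2 chooses c1. Subgame-perfect outcome: (D, c1) with payoffs (12, 8).
Now find the simultaneous Nash equilibrium.
Player I's best replies: c1→D; c2→B; c3→C.
Player 2's best replies: A→c1; B→c2; C→c1; D→c2; E→c1.
Only (B, c2) has each player best-responding; Nash payoffs (13, 7).
Player I earns 12 sequentially versus 13 at the Nash outcome: worse off.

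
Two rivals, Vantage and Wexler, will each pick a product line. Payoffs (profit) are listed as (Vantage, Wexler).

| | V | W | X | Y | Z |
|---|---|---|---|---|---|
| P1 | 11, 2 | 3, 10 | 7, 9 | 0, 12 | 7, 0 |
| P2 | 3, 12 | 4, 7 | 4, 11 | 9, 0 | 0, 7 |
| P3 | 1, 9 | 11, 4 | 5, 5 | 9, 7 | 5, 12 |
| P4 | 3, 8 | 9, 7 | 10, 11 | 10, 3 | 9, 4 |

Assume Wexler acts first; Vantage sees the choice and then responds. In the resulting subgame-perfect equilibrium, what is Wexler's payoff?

Backward induction with Wexler moving first.
- V → Vantage plays P1 (best of 11, 3, 1, 3); Wexler gets 2.
- W → Vantage plays P3 (best of 3, 4, 11, 9); Wexler gets 4.
- X → Vantage plays P4 (best of 7, 4, 5, 10); Wexler gets 11.
- Y → Vantage plays P4 (best of 0, 9, 9, 10); Wexler gets 3.
- Z → Vantage plays P4 (best of 7, 0, 5, 9); Wexler gets 4.
Among 2, 4, 11, 3, 4, the best is 11 at X. Subgame-perfect outcome: (P4, X) with payoffs (10, 11).

11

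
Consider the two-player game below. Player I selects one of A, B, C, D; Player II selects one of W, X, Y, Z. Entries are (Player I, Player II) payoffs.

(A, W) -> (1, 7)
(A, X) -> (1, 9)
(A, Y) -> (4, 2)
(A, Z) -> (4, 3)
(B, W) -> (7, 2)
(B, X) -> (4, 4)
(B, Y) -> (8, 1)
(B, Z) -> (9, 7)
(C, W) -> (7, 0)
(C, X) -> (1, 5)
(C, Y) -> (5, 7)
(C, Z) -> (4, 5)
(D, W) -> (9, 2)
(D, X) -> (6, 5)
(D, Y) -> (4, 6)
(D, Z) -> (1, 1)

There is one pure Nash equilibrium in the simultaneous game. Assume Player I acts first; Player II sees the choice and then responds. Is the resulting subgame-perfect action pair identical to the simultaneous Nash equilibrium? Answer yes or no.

Work backward from Player II's decision.
- A → Player II plays X (best of 7, 9, 2, 3); Player I gets 1.
- B → Player II plays Z (best of 2, 4, 1, 7); Player I gets 9.
- C → Player II plays Y (best of 0, 5, 7, 5); Player I gets 5.
- D → Player II plays Y (best of 2, 5, 6, 1); Player I gets 4.
Maximizing over 1, 9, 5, 4, Player I chooses B. Subgame-perfect outcome: (B, Z) with payoffs (9, 7).
Now find the simultaneous Nash equilibrium.
Player I's best replies: W→D; X→D; Y→B; Z→B.
Player II's best replies: A→X; B→Z; C→Y; D→Y.
Only (B, Z) has each player best-responding; Nash payoffs (9, 7).
Sequential outcome (B, Z) coincides with the Nash profile (B, Z).

yes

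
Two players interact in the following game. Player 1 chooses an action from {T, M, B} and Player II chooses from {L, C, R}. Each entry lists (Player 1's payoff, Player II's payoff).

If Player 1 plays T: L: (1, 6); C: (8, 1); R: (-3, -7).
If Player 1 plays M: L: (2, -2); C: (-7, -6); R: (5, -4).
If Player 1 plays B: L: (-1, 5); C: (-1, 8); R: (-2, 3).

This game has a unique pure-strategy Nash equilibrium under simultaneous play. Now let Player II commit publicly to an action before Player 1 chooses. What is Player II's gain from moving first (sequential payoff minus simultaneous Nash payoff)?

Work backward from Player 1's decision.
- L: Player 1 compares 1, 2, -1 and picks M; Player II would get -2.
- C: Player 1 compares 8, -7, -1 and picks T; Player II would get 1.
- R: Player 1 compares -3, 5, -2 and picks M; Player II would get -4.
Player II's induced payoffs are -2, 1, -4, so Player II commits to C. Subgame-perfect outcome: (T, C) with payoffs (8, 1).
For the simultaneous game, intersect best replies.
Player 1's best replies: L→M; C→T; R→M.
Player II's best replies: T→L; M→L; B→C.
The unique mutual best reply is (M, L), giving (2, -2).
Player II's commitment gain: 1 − -2 = 3.

3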